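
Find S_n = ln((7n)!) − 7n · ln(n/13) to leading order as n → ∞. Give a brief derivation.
S_n ~ 7n · (ln 91 − 1) + O(ln n)

Stirling: ln((7n)!) = 7n ln(7n) − 7n + O(ln n).
  S_n = 7n ln(7n) − 7n − 7n ln(n/13) + O(ln n)
      = 7n ln(7n) − 7n ln n + 7n ln 13 − 7n + O(ln n)
      = 7n ln 7 + 7n ln 13 − 7n + O(ln n)
      = 7n (ln 91 − 1) + O(ln n).
Numerically ln(91) − 1 ≈ 3.5109.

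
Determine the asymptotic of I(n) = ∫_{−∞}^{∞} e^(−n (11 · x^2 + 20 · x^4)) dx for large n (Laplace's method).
I(n) ~ sqrt(π/(11n))

φ(x) = 11 · x^2 + 20 · x^4 has its unique global minimum at x* = 0 (since φ'(x) = 22x + 80x^3 = 0 only at x = 0 for real x with both coefficients positive, and φ → ∞ as |x| → ∞). At x* = 0, φ(0) = 0 and φ''(0) = 22. Laplace's method then gives
  I(n) ~ sqrt(2π / (n · φ''(0))) · e^(−n φ(0)) = sqrt(2π / (22n)) = sqrt(π/(11n)).
The 20 · x^4 term contributes only at subleading order (an O(1/n) relative correction).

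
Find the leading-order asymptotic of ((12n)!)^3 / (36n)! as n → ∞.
((12n)!)^3/(36n)! ~ ((2π·12n)^(2/2) / sqrt(3)) · 3^(−3·12n)  →  0

Write N = 12n. Stirling: N! ~ sqrt(2π N)(N/e)^N and (3N)! ~ sqrt(2π·3N)·(3N/e)^(3N).
  (N!)^3/(3N)! ~ (2π N)^(3/2) (N/e)^(3N) / [sqrt(2π·3N) (3N/e)^(3N)]
     = (2π N)^(3/2) / sqrt(2π·3N) · (N/(3N))^(3N)
     = (2π N)^((3−1)/2) / sqrt(3) · 3^(−3N).
Since 3^3 > 1, the factor 3^(−3N) decays exponentially, so the ratio → 0. Substituting N = 12n gives the stated form.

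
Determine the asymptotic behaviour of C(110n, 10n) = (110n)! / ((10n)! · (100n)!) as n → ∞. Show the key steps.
C(110n, 10n) ~ (285311670611/10000000000)^(10n) · sqrt(11/(20π·10n))

Write N = 10n. Apply Stirling to each factorial:
  (11N)! ~ sqrt(2π·11N) · (11N/e)^(11N),
  N! ~ sqrt(2π N) · (N/e)^N,
  (10N)! ~ sqrt(2π·10N) · (10N/e)^(10N).
The exponential factors combine to (11N)^(11N) / (N^N · (10N)^(10N)) = 11^(11N)/10^(10N) = (11^11/10^10)^N = (285311670611/10000000000)^N.
The square-root prefactors combine to sqrt(2π·11N) / (sqrt(2π N)·sqrt(2π·10N)) = sqrt(11 / (2π·10·N)) = sqrt(11/(20π·10n)).
Substituting N = 10n: C(110n, 10n) ~ (285311670611/10000000000)^(10n) · sqrt(11/(20π·10n)).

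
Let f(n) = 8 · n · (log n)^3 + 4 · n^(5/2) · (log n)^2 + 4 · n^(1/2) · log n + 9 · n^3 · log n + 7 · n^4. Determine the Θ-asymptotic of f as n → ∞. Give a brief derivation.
f(n) ∈ Θ(n^4)

Compare the terms by growth order. For large n, n^a · (log n)^b dominates n^a' · (log n)^b' iff a > a', or (a = a' and b > b'). Ranking the 5 terms shows the dominant one is 7 · n^4. Hence f(n) ∈ Θ(n^4).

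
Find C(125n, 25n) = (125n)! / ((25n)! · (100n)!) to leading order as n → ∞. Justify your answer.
C(125n, 25n) ~ (3125/256)^(25n) · sqrt(5/(8π·25n))

Write N = 25n. Apply Stirling to each factorial:
  (5N)! ~ sqrt(2π·5N) · (5N/e)^(5N),
  N! ~ sqrt(2π N) · (N/e)^N,
  (4N)! ~ sqrt(2π·4N) · (4N/e)^(4N).
The exponential factors combine to (5N)^(5N) / (N^N · (4N)^(4N)) = 5^(5N)/4^(4N) = (5^5/4^4)^N = (3125/256)^N.
The square-root prefactors combine to sqrt(2π·5N) / (sqrt(2π N)·sqrt(2π·4N)) = sqrt(5 / (2π·4·N)) = sqrt(5/(8π·25n)).
Substituting N = 25n: C(125n, 25n) ~ (3125/256)^(25n) · sqrt(5/(8π·25n)).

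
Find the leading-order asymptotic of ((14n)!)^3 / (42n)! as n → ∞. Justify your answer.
((14n)!)^3/(42n)! ~ ((2π·14n)^(2/2) / sqrt(3)) · 3^(−3·14n)  →  0

Write N = 14n. Stirling: N! ~ sqrt(2π N)(N/e)^N and (3N)! ~ sqrt(2π·3N)·(3N/e)^(3N).
  (N!)^3/(3N)! ~ (2π N)^(3/2) (N/e)^(3N) / [sqrt(2π·3N) (3N/e)^(3N)]
     = (2π N)^(3/2) / sqrt(2π·3N) · (N/(3N))^(3N)
     = (2π N)^((3−1)/2) / sqrt(3) · 3^(−3N).
Since 3^3 > 1, the factor 3^(−3N) decays exponentially, so the ratio → 0. Substituting N = 14n gives the stated form.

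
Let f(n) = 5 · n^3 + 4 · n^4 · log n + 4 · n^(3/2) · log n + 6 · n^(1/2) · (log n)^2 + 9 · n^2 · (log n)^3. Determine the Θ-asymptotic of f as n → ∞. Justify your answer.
f(n) ∈ Θ(n^4 · log n)

Compare the terms by growth order. For large n, n^a · (log n)^b dominates n^a' · (log n)^b' iff a > a', or (a = a' and b > b'). Ranking the 5 terms shows the dominant one is 4 · n^4 · log n. Hence f(n) ∈ Θ(n^4 · log n).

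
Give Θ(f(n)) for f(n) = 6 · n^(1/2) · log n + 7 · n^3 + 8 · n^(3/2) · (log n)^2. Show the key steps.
f(n) ∈ Θ(n^3)

Compare the terms by growth order. For large n, n^a · (log n)^b dominates n^a' · (log n)^b' iff a > a', or (a = a' and b > b'). Ranking the 3 terms shows the dominant one is 7 · n^3. Hence f(n) ∈ Θ(n^3).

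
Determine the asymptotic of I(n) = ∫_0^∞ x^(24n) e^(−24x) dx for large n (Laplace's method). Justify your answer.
I(n) ~ (sqrt(2π·24n) / 24) · (24n/(24e))^(24n)

Write the integrand as exp(24n ln x − 24x) and set f(x) = 24n ln x − 24x. Then f'(x) = 24n/x − 24 = 0 at x* = 24n/24, and f''(x*) = −24n/x*^2 = −24^2/(24n). Laplace's method (interior maximum) gives
  I(n) ~ e^(f(x*)) · sqrt(2π / |f''(x*)|)
        = exp(24n ln(24n/24) − 24n) · sqrt(2π · 24n / 24^2)
        = (24n/24)^(24n) e^(−24n) · sqrt(2π·24n) / 24
        = (sqrt(2π·24n) / 24) · (24n/(24e))^(24n).
This matches Γ(24n+1)/24^(24n+1) with Stirling applied to Γ.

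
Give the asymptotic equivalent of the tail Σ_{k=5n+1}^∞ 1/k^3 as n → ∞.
Σ_{k>5n} 1/k^3 ~ 1/(2 · (5n)^2)

Compare to the integral: ∫_{5n}^∞ x^(−3) dx = [−x^(−2)/2]_{5n}^∞ = 1/((3−1)·(5n)^2). Euler-Maclaurin then gives
  Σ_{k>5n} 1/k^3 = ∫_{5n}^∞ dx/x^3 − 1/(2·(5n)^3) + O(1/(5n)^4).
(Equivalently this is ζ(3) − Σ_{k≤5n} 1/k^3.)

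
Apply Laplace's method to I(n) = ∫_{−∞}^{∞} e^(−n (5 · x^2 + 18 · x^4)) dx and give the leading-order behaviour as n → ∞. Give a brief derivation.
I(n) ~ sqrt(π/(5n))

φ(x) = 5 · x^2 + 18 · x^4 has its unique global minimum at x* = 0 (since φ'(x) = 10x + 72x^3 = 0 only at x = 0 for real x with both coefficients positive, and φ → ∞ as |x| → ∞). At x* = 0, φ(0) = 0 and φ''(0) = 10. Laplace's method then gives
  I(n) ~ sqrt(2π / (n · φ''(0))) · e^(−n φ(0)) = sqrt(2π / (10n)) = sqrt(π/(5n)).
The 18 · x^4 term contributes only at subleading order (an O(1/n) relative correction).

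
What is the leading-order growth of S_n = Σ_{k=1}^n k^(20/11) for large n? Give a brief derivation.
S_n ~ (11/31) · n^(31/11)

Integral comparison: Σ_{k=1}^n k^(20/11) = ∫_0^n x^(20/11) dx + O(n^(20/11)). The integral is n^(1 + 20/11) / (1 + 20/11) = n^((20+11)/11) / ((20+11)/11) = (11/31) · n^(31/11).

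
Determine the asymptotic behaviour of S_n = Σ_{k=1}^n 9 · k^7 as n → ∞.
S_n ~ 9 · n^8 / 8

By integral comparison (Euler-Maclaurin), Σ_{k=1}^n 9 · k^7 = 9 · ∫_0^n x^7 dx + O(n^7) = 9 · n^8/8 + O(n^7). (Equivalently, Faulhaber's formula gives the same leading term.)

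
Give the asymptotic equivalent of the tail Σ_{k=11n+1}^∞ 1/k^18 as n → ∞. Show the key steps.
Σ_{k>11n} 1/k^18 ~ 1/(17 · (11n)^17)

Compare to the integral: ∫_{11n}^∞ x^(−18) dx = [−x^(−17)/17]_{11n}^∞ = 1/((18−1)·(11n)^17). Euler-Maclaurin then gives
  Σ_{k>11n} 1/k^18 = ∫_{11n}^∞ dx/x^18 − 1/(2·(11n)^18) + O(1/(11n)^19).
(Equivalently this is ζ(18) − Σ_{k≤11n} 1/k^18.)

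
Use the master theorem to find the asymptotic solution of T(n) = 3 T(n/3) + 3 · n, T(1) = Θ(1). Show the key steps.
T(n) = Θ(n log n)

log_3 3 = 1, and f(n) = 3 · n = Θ(n^(log_3 3)). This is Case 2 of the master theorem: T(n) = Θ(f(n) · log n) = Θ(n log n).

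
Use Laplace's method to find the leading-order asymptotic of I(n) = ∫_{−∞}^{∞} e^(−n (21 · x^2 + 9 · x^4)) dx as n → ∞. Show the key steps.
I(n) ~ sqrt(π/(21n))

φ(x) = 21 · x^2 + 9 · x^4 has its unique global minimum at x* = 0 (since φ'(x) = 42x + 36x^3 = 0 only at x = 0 for real x with both coefficients positive, and φ → ∞ as |x| → ∞). At x* = 0, φ(0) = 0 and φ''(0) = 42. Laplace's method then gives
  I(n) ~ sqrt(2π / (n · φ''(0))) · e^(−n φ(0)) = sqrt(2π / (42n)) = sqrt(π/(21n)).
The 9 · x^4 term contributes only at subleading order (an O(1/n) relative correction).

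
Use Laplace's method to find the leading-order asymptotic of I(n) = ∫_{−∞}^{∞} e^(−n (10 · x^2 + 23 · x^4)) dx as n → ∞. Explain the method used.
I(n) ~ sqrt(π/(10n))

φ(x) = 10 · x^2 + 23 · x^4 has its unique global minimum at x* = 0 (since φ'(x) = 20x + 92x^3 = 0 only at x = 0 for real x with both coefficients positive, and φ → ∞ as |x| → ∞). At x* = 0, φ(0) = 0 and φ''(0) = 20. Laplace's method then gives
  I(n) ~ sqrt(2π / (n · φ''(0))) · e^(−n φ(0)) = sqrt(2π / (20n)) = sqrt(π/(10n)).
The 23 · x^4 term contributes only at subleading order (an O(1/n) relative correction).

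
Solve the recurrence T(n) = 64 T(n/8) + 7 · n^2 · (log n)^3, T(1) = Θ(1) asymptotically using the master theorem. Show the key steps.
T(n) = Θ(n^2 · (log n)^4)

Here log_8 64 = 2 and f(n) = 7 · n^2 · (log n)^3 = Θ(n^(log_8 64) · (log n)^3). This is the extended Case 2 of the master theorem (f matches the critical exponent up to log factors), giving T(n) = Θ(n^(log_8 64) · (log n)^(3+1)) = Θ(n^2 · (log n)^4).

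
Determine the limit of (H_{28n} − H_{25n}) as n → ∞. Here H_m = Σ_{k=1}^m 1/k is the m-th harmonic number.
lim = ln(28/25)

Euler-Maclaurin gives H_m = ln m + γ + 1/(2m) + O(1/m^2). The γ and O(1/m) terms cancel in the difference:
  H_{28n} − H_{25n} = ln(28n) − ln(25n) + O(1/n) = ln(28/25) + O(1/n).
Hence the limit is ln(28/25).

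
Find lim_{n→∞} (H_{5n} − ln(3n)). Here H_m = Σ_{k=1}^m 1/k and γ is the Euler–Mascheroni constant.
lim = ln(5/3) + γ

By Euler-Maclaurin, H_m = ln m + γ + O(1/m). So
  H_{5n} − ln(3n) = ln(5n) + γ − ln(3n) + O(1/n)
                       = ln(5/3) + γ + O(1/n).
Hence the limit is ln(5/3) + γ.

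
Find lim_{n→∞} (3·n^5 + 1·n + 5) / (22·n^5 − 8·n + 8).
lim = 3/22

For large n the leading n^5 terms dominate both numerator and denominator. Dividing top and bottom by n^5, every other term tends to 0, leaving 3/22.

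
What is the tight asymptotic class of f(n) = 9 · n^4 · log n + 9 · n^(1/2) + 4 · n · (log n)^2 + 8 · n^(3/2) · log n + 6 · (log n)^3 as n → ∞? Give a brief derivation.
f(n) ∈ Θ(n^4 · log n)

Compare the terms by growth order. For large n, n^a · (log n)^b dominates n^a' · (log n)^b' iff a > a', or (a = a' and b > b'). Ranking the 5 terms shows the dominant one is 9 · n^4 · log n. Hence f(n) ∈ Θ(n^4 · log n).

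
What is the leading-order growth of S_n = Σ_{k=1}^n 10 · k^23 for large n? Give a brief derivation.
S_n ~ 5 · n^24 / 12

By integral comparison (Euler-Maclaurin), Σ_{k=1}^n 10 · k^23 = 10 · ∫_0^n x^23 dx + O(n^23) = 10 · n^24/24 = 5 · n^24 / 12 + O(n^23). (Equivalently, Faulhaber's formula gives the same leading term.)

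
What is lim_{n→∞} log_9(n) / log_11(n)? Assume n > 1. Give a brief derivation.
lim = ln(11) / ln(9) = log_9(11)

Change of base: log_9(n) = ln n / ln 9 and log_11(n) = ln n / ln 11. The ratio is (ln n / ln 9) · (ln 11 / ln n) = ln 11 / ln 9, a constant independent of n. So the limit is ln 11 / ln 9 = log_9(11).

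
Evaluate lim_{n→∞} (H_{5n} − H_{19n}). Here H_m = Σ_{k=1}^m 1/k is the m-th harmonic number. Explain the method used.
lim = ln(5/19)

Euler-Maclaurin gives H_m = ln m + γ + 1/(2m) + O(1/m^2). The γ and O(1/m) terms cancel in the difference:
  H_{5n} − H_{19n} = ln(5n) − ln(19n) + O(1/n) = ln(5/19) + O(1/n).
Hence the limit is ln(5/19).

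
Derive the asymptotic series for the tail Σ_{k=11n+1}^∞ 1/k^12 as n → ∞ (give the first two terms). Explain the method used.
Σ_{k>11n} 1/k^12 = 1/(11 · (11n)^11) − 1/(2 · (11n)^12) + O(1/(11n)^13)

Compare to the integral: ∫_{11n}^∞ x^(−12) dx = [−x^(−11)/11]_{11n}^∞ = 1/((12−1)·(11n)^11). The Euler-Maclaurin correction adds −f(11n)/2 = −1/(2·(11n)^12). Euler-Maclaurin then gives
  Σ_{k>11n} 1/k^12 = ∫_{11n}^∞ dx/x^12 − 1/(2·(11n)^12) + O(1/(11n)^13).
(Equivalently this is ζ(12) − Σ_{k≤11n} 1/k^12.)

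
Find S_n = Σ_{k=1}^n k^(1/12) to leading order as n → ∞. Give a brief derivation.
S_n ~ (12/13) · n^(13/12)

Integral comparison: Σ_{k=1}^n k^(1/12) = ∫_0^n x^(1/12) dx + O(n^(1/12)). The integral is n^(1 + 1/12) / (1 + 1/12) = n^((1+12)/12) / ((1+12)/12) = (12/13) · n^(13/12).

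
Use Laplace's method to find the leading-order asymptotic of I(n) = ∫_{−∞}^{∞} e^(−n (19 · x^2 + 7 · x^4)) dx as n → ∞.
I(n) ~ sqrt(π/(19n))

φ(x) = 19 · x^2 + 7 · x^4 has its unique global minimum at x* = 0 (since φ'(x) = 38x + 28x^3 = 0 only at x = 0 for real x with both coefficients positive, and φ → ∞ as |x| → ∞). At x* = 0, φ(0) = 0 and φ''(0) = 38. Laplace's method then gives
  I(n) ~ sqrt(2π / (n · φ''(0))) · e^(−n φ(0)) = sqrt(2π / (38n)) = sqrt(π/(19n)).
The 7 · x^4 term contributes only at subleading order (an O(1/n) relative correction).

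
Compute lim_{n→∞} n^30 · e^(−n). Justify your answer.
lim = 0

Exponentials with base > 1 dominate every fixed polynomial: for any fixed c, n^c / e^n → 0 as n → ∞ (e.g. by the ratio test, or since e^n grows faster than any power of n). Hence n^30 · e^(−n) = n^30 / e^n → 0.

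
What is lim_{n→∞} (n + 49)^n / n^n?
lim = e^49

Rewrite as (1 + 49/n)^(n). By the standard limit (1 + x/n)^n → e^x, we have (1 + 49/n)^n → e^49, and raising to the 1st power gives e^49.
More precisely, ln[(1 + 49/n)^(n)] = n · ln(1 + 49/n) = n · (49/n + O(1/n^2)) = 49 + O(1/n) → 49.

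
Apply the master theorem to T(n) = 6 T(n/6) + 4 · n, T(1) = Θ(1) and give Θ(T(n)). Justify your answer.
T(n) = Θ(n log n)

log_6 6 = 1, and f(n) = 4 · n = Θ(n^(log_6 6)). This is Case 2 of the master theorem: T(n) = Θ(f(n) · log n) = Θ(n log n).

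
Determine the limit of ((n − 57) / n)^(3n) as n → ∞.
lim = e^(−171)

Rewrite as (1 − 57/n)^(3n). By the standard limit (1 + x/n)^n → e^x, we have (1 − 57/n)^n → e^(−57), and raising to the 3rd power gives e^(−171).
More precisely, ln[(1 − 57/n)^(3n)] = 3n · ln(1 − 57/n) = 3n · (-57/n + O(1/n^2)) = -171 + O(1/n) → -171.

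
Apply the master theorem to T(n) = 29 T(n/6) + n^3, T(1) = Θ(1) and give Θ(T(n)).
T(n) = Θ(n^3)

log_6 29 ≈ 1.879. f(n) = n^3 dominates n^(log_6 29) since 3 > 1.879, and the regularity condition a·f(n/b) = 29·(n/6)^3 = (29/216)·n^3 ≤ c·f(n) holds with c = 29/216 ≈ 0.134 < 1. So this is Case 3: T(n) = Θ(f(n)) = Θ(n^3).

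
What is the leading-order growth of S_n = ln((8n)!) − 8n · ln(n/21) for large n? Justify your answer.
S_n ~ 8n · (ln 168 − 1) + O(ln n)

Stirling: ln((8n)!) = 8n ln(8n) − 8n + O(ln n).
  S_n = 8n ln(8n) − 8n − 8n ln(n/21) + O(ln n)
      = 8n ln(8n) − 8n ln n + 8n ln 21 − 8n + O(ln n)
      = 8n ln 8 + 8n ln 21 − 8n + O(ln n)
      = 8n (ln 168 − 1) + O(ln n).
Numerically ln(168) − 1 ≈ 4.1240.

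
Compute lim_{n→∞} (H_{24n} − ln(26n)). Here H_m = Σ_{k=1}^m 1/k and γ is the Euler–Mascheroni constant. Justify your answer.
lim = ln(12/13) + γ

By Euler-Maclaurin, H_m = ln m + γ + O(1/m). So
  H_{24n} − ln(26n) = ln(24n) + γ − ln(26n) + O(1/n)
                       = ln(24/26) + γ + O(1/n).
Hence the limit is ln(24/26) + γ (= ln(12/13)).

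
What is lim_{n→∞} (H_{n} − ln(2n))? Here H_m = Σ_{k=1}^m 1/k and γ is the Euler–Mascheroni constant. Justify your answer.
lim = −ln 2 + γ

By Euler-Maclaurin, H_m = ln m + γ + O(1/m). So
  H_{n} − ln(2n) = ln(n) + γ − ln(2n) + O(1/n)
                       = ln(1/2) + γ + O(1/n).
Hence the limit is ln(1/2) + γ.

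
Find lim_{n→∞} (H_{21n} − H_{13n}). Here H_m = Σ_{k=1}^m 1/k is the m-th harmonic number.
lim = ln(21/13)

Euler-Maclaurin gives H_m = ln m + γ + 1/(2m) + O(1/m^2). The γ and O(1/m) terms cancel in the difference:
  H_{21n} − H_{13n} = ln(21n) − ln(13n) + O(1/n) = ln(21/13) + O(1/n).
Hence the limit is ln(21/13).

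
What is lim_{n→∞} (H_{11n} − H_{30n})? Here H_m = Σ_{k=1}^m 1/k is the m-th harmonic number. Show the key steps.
lim = ln(11/30)

Euler-Maclaurin gives H_m = ln m + γ + 1/(2m) + O(1/m^2). The γ and O(1/m) terms cancel in the difference:
  H_{11n} − H_{30n} = ln(11n) − ln(30n) + O(1/n) = ln(11/30) + O(1/n).
Hence the limit is ln(11/30).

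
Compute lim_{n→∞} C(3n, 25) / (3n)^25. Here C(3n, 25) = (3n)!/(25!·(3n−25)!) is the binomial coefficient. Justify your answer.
lim = 1/25! = 1/15511210043330985984000000

With N = 3n → ∞: C(N, 25) / N^25 = [N(N−1)…(N−24)] / (25! · N^25) = (1/25!) · 1 · (1 − 1/(3n)) · … · (1 − 24/(3n)). Each factor → 1 as N → ∞, so the limit is 1/25! = 1/15511210043330985984000000.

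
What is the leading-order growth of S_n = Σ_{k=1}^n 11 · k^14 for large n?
S_n ~ 11 · n^15 / 15

By integral comparison (Euler-Maclaurin), Σ_{k=1}^n 11 · k^14 = 11 · ∫_0^n x^14 dx + O(n^14) = 11 · n^15/15 + O(n^14). (Equivalently, Faulhaber's formula gives the same leading term.)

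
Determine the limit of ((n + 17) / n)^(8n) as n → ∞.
lim = e^136

Rewrite as (1 + 17/n)^(8n). By the standard limit (1 + x/n)^n → e^x, we have (1 + 17/n)^n → e^17, and raising to the 8th power gives e^136.
More precisely, ln[(1 + 17/n)^(8n)] = 8n · ln(1 + 17/n) = 8n · (17/n + O(1/n^2)) = 136 + O(1/n) → 136.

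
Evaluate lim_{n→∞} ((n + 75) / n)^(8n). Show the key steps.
lim = e^600

Rewrite as (1 + 75/n)^(8n). By the standard limit (1 + x/n)^n → e^x, we have (1 + 75/n)^n → e^75, and raising to the 8th power gives e^600.
More precisely, ln[(1 + 75/n)^(8n)] = 8n · ln(1 + 75/n) = 8n · (75/n + O(1/n^2)) = 600 + O(1/n) → 600.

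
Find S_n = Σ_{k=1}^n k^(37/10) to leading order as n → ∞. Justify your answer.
S_n ~ (10/47) · n^(47/10)

Integral comparison: Σ_{k=1}^n k^(37/10) = ∫_0^n x^(37/10) dx + O(n^(37/10)). The integral is n^(1 + 37/10) / (1 + 37/10) = n^((37+10)/10) / ((37+10)/10) = (10/47) · n^(47/10).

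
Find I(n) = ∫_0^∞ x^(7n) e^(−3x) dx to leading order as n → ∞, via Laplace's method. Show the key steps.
I(n) ~ (sqrt(2π·7n) / 3) · (7n/(3e))^(7n)

Write the integrand as exp(7n ln x − 3x) and set f(x) = 7n ln x − 3x. Then f'(x) = 7n/x − 3 = 0 at x* = 7n/3, and f''(x*) = −7n/x*^2 = −3^2/(7n). Laplace's method (interior maximum) gives
  I(n) ~ e^(f(x*)) · sqrt(2π / |f''(x*)|)
        = exp(7n ln(7n/3) − 7n) · sqrt(2π · 7n / 3^2)
        = (7n/3)^(7n) e^(−7n) · sqrt(2π·7n) / 3
        = (sqrt(2π·7n) / 3) · (7n/(3e))^(7n).
This matches Γ(7n+1)/3^(7n+1) with Stirling applied to Γ.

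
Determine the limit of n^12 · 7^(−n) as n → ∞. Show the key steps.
lim = 0

Exponentials with base > 1 dominate every fixed polynomial: for any fixed c, n^c / 7^n → 0 as n → ∞ (e.g. by the ratio test, or by writing 7^n = e^(n ln 7) and noting e^(n ln 7) / n^c → ∞). Hence n^12 · 7^(−n) = n^12 / 7^n → 0.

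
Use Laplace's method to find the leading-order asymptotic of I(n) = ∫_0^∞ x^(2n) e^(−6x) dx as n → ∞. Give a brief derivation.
I(n) ~ (sqrt(2π·2n) / 6) · (2n/(6e))^(2n)

Write the integrand as exp(2n ln x − 6x) and set f(x) = 2n ln x − 6x. Then f'(x) = 2n/x − 6 = 0 at x* = 2n/6, and f''(x*) = −2n/x*^2 = −6^2/(2n). Laplace's method (interior maximum) gives
  I(n) ~ e^(f(x*)) · sqrt(2π / |f''(x*)|)
        = exp(2n ln(2n/6) − 2n) · sqrt(2π · 2n / 6^2)
        = (2n/6)^(2n) e^(−2n) · sqrt(2π·2n) / 6
        = (sqrt(2π·2n) / 6) · (2n/(6e))^(2n).
This matches Γ(2n+1)/6^(2n+1) with Stirling applied to Γ.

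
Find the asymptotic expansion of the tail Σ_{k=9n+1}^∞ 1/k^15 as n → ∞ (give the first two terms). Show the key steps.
Σ_{k>9n} 1/k^15 = 1/(14 · (9n)^14) − 1/(2 · (9n)^15) + O(1/(9n)^16)

Compare to the integral: ∫_{9n}^∞ x^(−15) dx = [−x^(−14)/14]_{9n}^∞ = 1/((15−1)·(9n)^14). The Euler-Maclaurin correction adds −f(9n)/2 = −1/(2·(9n)^15). Euler-Maclaurin then gives
  Σ_{k>9n} 1/k^15 = ∫_{9n}^∞ dx/x^15 − 1/(2·(9n)^15) + O(1/(9n)^16).
(Equivalently this is ζ(15) − Σ_{k≤9n} 1/k^15.)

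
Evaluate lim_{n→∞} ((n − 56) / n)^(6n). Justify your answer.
lim = e^(−336)

Rewrite as (1 − 56/n)^(6n). By the standard limit (1 + x/n)^n → e^x, we have (1 − 56/n)^n → e^(−56), and raising to the 6th power gives e^(−336).
More precisely, ln[(1 − 56/n)^(6n)] = 6n · ln(1 − 56/n) = 6n · (-56/n + O(1/n^2)) = -336 + O(1/n) → -336.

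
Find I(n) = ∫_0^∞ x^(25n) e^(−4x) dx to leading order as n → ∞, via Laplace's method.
I(n) ~ (sqrt(2π·25n) / 4) · (25n/(4e))^(25n)

Write the integrand as exp(25n ln x − 4x) and set f(x) = 25n ln x − 4x. Then f'(x) = 25n/x − 4 = 0 at x* = 25n/4, and f''(x*) = −25n/x*^2 = −4^2/(25n). Laplace's method (interior maximum) gives
  I(n) ~ e^(f(x*)) · sqrt(2π / |f''(x*)|)
        = exp(25n ln(25n/4) − 25n) · sqrt(2π · 25n / 4^2)
        = (25n/4)^(25n) e^(−25n) · sqrt(2π·25n) / 4
        = (sqrt(2π·25n) / 4) · (25n/(4e))^(25n).
This matches Γ(25n+1)/4^(25n+1) with Stirling applied to Γ.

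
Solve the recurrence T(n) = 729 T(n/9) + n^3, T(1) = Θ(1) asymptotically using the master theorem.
T(n) = Θ(n^3 log n)

log_9 729 = 3, and f(n) = n^3 = Θ(n^(log_9 729)). This is Case 2 of the master theorem: T(n) = Θ(f(n) · log n) = Θ(n^3 log n).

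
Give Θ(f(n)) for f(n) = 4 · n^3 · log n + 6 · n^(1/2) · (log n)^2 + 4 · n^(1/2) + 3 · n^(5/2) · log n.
f(n) ∈ Θ(n^3 · log n)

Compare the terms by growth order. For large n, n^a · (log n)^b dominates n^a' · (log n)^b' iff a > a', or (a = a' and b > b'). Ranking the 4 terms shows the dominant one is 4 · n^3 · log n. Hence f(n) ∈ Θ(n^3 · log n).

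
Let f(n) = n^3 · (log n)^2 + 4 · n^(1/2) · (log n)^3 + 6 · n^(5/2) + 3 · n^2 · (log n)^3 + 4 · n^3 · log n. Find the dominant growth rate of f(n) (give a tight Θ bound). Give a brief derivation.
f(n) ∈ Θ(n^3 · (log n)^2)

Compare the terms by growth order. For large n, n^a · (log n)^b dominates n^a' · (log n)^b' iff a > a', or (a = a' and b > b'). Ranking the 5 terms shows the dominant one is n^3 · (log n)^2. Hence f(n) ∈ Θ(n^3 · (log n)^2).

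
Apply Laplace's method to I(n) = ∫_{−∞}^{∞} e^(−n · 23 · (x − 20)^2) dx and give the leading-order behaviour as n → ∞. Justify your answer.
I(n) = sqrt(π/(23n))

Here φ(x) = 23 · (x − 20)^2 has its unique minimum at x* = 20 with φ(x*) = 0 and φ''(x*) = 46. Laplace's method gives
  I(n) ~ e^(−n φ(x*)) · sqrt(2π / (n · φ''(x*))) = sqrt(2π / (46n)) = sqrt(π/(23n)).
This is exact: substituting u = (x − 20)·sqrt(23n) gives I(n) = (1/sqrt(23n)) ∫_{−∞}^{∞} e^(−u^2) du = sqrt(π/(23n)).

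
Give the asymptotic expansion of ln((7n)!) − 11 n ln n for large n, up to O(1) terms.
ln((7n)!) − 11 n ln n = −4 n ln n + 7(ln 7 − 1) n + (1/2) ln(2π·7n) + O(1/n)

Stirling: ln((7n)!) = 7n ln(7n) − 7n + (1/2) ln(2π·7n) + O(1/n).
Expand 7n ln(7n) = 7n (ln n + ln 7) = 7n ln n + 7n ln 7.
Subtract 11n ln n: leading term is (7 − 11) n ln n = −4 n ln n. The next term is 7n ln 7 − 7n = 7(ln 7 − 1) n. Then the (1/2) ln(2π·7n) correction.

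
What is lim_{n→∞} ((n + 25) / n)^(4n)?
lim = e^100

Rewrite as (1 + 25/n)^(4n). By the standard limit (1 + x/n)^n → e^x, we have (1 + 25/n)^n → e^25, and raising to the 4th power gives e^100.
More precisely, ln[(1 + 25/n)^(4n)] = 4n · ln(1 + 25/n) = 4n · (25/n + O(1/n^2)) = 100 + O(1/n) → 100.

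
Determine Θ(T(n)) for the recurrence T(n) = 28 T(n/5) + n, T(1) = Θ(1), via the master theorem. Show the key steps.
T(n) = Θ(n^(log_5 28))

Master theorem: compare f(n) = n to n^(log_5 28) where log_5 28 ≈ 2.070. Since 1 < log_5 28, we have f(n) = O(n^(log_5 28 − ε)) for some ε > 0 — Case 1. Hence T(n) = Θ(n^(log_5 28)).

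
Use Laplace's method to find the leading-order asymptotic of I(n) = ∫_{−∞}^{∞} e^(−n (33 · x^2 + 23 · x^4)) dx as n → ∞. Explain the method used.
I(n) ~ sqrt(π/(33n))

φ(x) = 33 · x^2 + 23 · x^4 has its unique global minimum at x* = 0 (since φ'(x) = 66x + 92x^3 = 0 only at x = 0 for real x with both coefficients positive, and φ → ∞ as |x| → ∞). At x* = 0, φ(0) = 0 and φ''(0) = 66. Laplace's method then gives
  I(n) ~ sqrt(2π / (n · φ''(0))) · e^(−n φ(0)) = sqrt(2π / (66n)) = sqrt(π/(33n)).
The 23 · x^4 term contributes only at subleading order (an O(1/n) relative correction).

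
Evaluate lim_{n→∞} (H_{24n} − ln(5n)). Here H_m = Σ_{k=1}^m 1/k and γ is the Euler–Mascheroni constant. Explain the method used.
lim = ln(24/5) + γ

By Euler-Maclaurin, H_m = ln m + γ + O(1/m). So
  H_{24n} − ln(5n) = ln(24n) + γ − ln(5n) + O(1/n)
                       = ln(24/5) + γ + O(1/n).
Hence the limit is ln(24/5) + γ.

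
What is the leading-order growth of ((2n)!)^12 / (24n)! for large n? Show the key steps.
((2n)!)^12/(24n)! ~ ((2π·2n)^(11/2) / sqrt(12)) · 12^(−12·2n)  →  0

Write N = 2n. Stirling: N! ~ sqrt(2π N)(N/e)^N and (12N)! ~ sqrt(2π·12N)·(12N/e)^(12N).
  (N!)^12/(12N)! ~ (2π N)^(12/2) (N/e)^(12N) / [sqrt(2π·12N) (12N/e)^(12N)]
     = (2π N)^(12/2) / sqrt(2π·12N) · (N/(12N))^(12N)
     = (2π N)^((12−1)/2) / sqrt(12) · 12^(−12N).
Since 12^12 > 1, the factor 12^(−12N) decays exponentially, so the ratio → 0. Substituting N = 2n gives the stated form.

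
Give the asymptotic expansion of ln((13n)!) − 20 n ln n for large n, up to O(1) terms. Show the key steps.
ln((13n)!) − 20 n ln n = −7 n ln n + 13(ln 13 − 1) n + (1/2) ln(2π·13n) + O(1/n)

Stirling: ln((13n)!) = 13n ln(13n) − 13n + (1/2) ln(2π·13n) + O(1/n).
Expand 13n ln(13n) = 13n (ln n + ln 13) = 13n ln n + 13n ln 13.
Subtract 20n ln n: leading term is (13 − 20) n ln n = −7 n ln n. The next term is 13n ln 13 − 13n = 13(ln 13 − 1) n. Then the (1/2) ln(2π·13n) correction.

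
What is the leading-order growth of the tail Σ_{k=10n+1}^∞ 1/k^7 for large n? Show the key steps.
Σ_{k>10n} 1/k^7 ~ 1/(6 · (10n)^6)

Compare to the integral: ∫_{10n}^∞ x^(−7) dx = [−x^(−6)/6]_{10n}^∞ = 1/((7−1)·(10n)^6). Euler-Maclaurin then gives
  Σ_{k>10n} 1/k^7 = ∫_{10n}^∞ dx/x^7 − 1/(2·(10n)^7) + O(1/(10n)^8).
(Equivalently this is ζ(7) − Σ_{k≤10n} 1/k^7.)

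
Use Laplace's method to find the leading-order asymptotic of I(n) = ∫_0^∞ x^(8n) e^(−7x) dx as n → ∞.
I(n) ~ (sqrt(2π·8n) / 7) · (8n/(7e))^(8n)

Write the integrand as exp(8n ln x − 7x) and set f(x) = 8n ln x − 7x. Then f'(x) = 8n/x − 7 = 0 at x* = 8n/7, and f''(x*) = −8n/x*^2 = −7^2/(8n). Laplace's method (interior maximum) gives
  I(n) ~ e^(f(x*)) · sqrt(2π / |f''(x*)|)
        = exp(8n ln(8n/7) − 8n) · sqrt(2π · 8n / 7^2)
        = (8n/7)^(8n) e^(−8n) · sqrt(2π·8n) / 7
        = (sqrt(2π·8n) / 7) · (8n/(7e))^(8n).
This matches Γ(8n+1)/7^(8n+1) with Stirling applied to Γ.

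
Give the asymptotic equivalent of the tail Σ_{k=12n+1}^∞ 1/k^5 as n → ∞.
Σ_{k>12n} 1/k^5 ~ 1/(4 · (12n)^4)

Compare to the integral: ∫_{12n}^∞ x^(−5) dx = [−x^(−4)/4]_{12n}^∞ = 1/((5−1)·(12n)^4). Euler-Maclaurin then gives
  Σ_{k>12n} 1/k^5 = ∫_{12n}^∞ dx/x^5 − 1/(2·(12n)^5) + O(1/(12n)^6).
(Equivalently this is ζ(5) − Σ_{k≤12n} 1/k^5.)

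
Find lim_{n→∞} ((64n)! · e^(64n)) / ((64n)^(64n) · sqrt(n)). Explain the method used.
lim = sqrt(2π·64)

Stirling: (64n)! ~ sqrt(2π·64n) · (64n/e)^(64n). Hence
  (64n)! · e^(64n) / (64n)^(64n) ~ sqrt(2π·64n).
Dividing by sqrt(n): sqrt(2π·64n) / sqrt(n) = sqrt(2π·64) · n^((1−1)/2), so the limit is sqrt(2π·64).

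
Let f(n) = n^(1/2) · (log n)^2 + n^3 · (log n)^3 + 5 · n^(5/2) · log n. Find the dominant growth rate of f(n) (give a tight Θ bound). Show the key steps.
f(n) ∈ Θ(n^3 · (log n)^3)

Compare the terms by growth order. For large n, n^a · (log n)^b dominates n^a' · (log n)^b' iff a > a', or (a = a' and b > b'). Ranking the 3 terms shows the dominant one is n^3 · (log n)^3. Hence f(n) ∈ Θ(n^3 · (log n)^3).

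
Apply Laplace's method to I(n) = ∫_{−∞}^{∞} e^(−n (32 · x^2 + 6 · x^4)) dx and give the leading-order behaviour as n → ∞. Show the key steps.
I(n) ~ sqrt(π/(32n))

φ(x) = 32 · x^2 + 6 · x^4 has its unique global minimum at x* = 0 (since φ'(x) = 64x + 24x^3 = 0 only at x = 0 for real x with both coefficients positive, and φ → ∞ as |x| → ∞). At x* = 0, φ(0) = 0 and φ''(0) = 64. Laplace's method then gives
  I(n) ~ sqrt(2π / (n · φ''(0))) · e^(−n φ(0)) = sqrt(2π / (64n)) = sqrt(π/(32n)).
The 6 · x^4 term contributes only at subleading order (an O(1/n) relative correction).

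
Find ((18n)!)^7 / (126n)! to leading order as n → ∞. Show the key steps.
((18n)!)^7/(126n)! ~ ((2π·18n)^(6/2) / sqrt(7)) · 7^(−7·18n)  →  0

Write N = 18n. Stirling: N! ~ sqrt(2π N)(N/e)^N and (7N)! ~ sqrt(2π·7N)·(7N/e)^(7N).
  (N!)^7/(7N)! ~ (2π N)^(7/2) (N/e)^(7N) / [sqrt(2π·7N) (7N/e)^(7N)]
     = (2π N)^(7/2) / sqrt(2π·7N) · (N/(7N))^(7N)
     = (2π N)^((7−1)/2) / sqrt(7) · 7^(−7N).
Since 7^7 > 1, the factor 7^(−7N) decays exponentially, so the ratio → 0. Substituting N = 18n gives the stated form.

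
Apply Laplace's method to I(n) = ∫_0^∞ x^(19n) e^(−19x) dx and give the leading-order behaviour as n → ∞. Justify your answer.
I(n) ~ (sqrt(2π·19n) / 19) · (19n/(19e))^(19n)

Write the integrand as exp(19n ln x − 19x) and set f(x) = 19n ln x − 19x. Then f'(x) = 19n/x − 19 = 0 at x* = 19n/19, and f''(x*) = −19n/x*^2 = −19^2/(19n). Laplace's method (interior maximum) gives
  I(n) ~ e^(f(x*)) · sqrt(2π / |f''(x*)|)
        = exp(19n ln(19n/19) − 19n) · sqrt(2π · 19n / 19^2)
        = (19n/19)^(19n) e^(−19n) · sqrt(2π·19n) / 19
        = (sqrt(2π·19n) / 19) · (19n/(19e))^(19n).
This matches Γ(19n+1)/19^(19n+1) with Stirling applied to Γ.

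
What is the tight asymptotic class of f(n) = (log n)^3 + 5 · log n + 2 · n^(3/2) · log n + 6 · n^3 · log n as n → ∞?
f(n) ∈ Θ(n^3 · log n)

Compare the terms by growth order. For large n, n^a · (log n)^b dominates n^a' · (log n)^b' iff a > a', or (a = a' and b > b'). Ranking the 4 terms shows the dominant one is 6 · n^3 · log n. Hence f(n) ∈ Θ(n^3 · log n).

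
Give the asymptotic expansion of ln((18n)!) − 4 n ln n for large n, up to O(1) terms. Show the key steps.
ln((18n)!) − 4 n ln n = 14 n ln n + 18(ln 18 − 1) n + (1/2) ln(2π·18n) + O(1/n)

Stirling: ln((18n)!) = 18n ln(18n) − 18n + (1/2) ln(2π·18n) + O(1/n).
Expand 18n ln(18n) = 18n (ln n + ln 18) = 18n ln n + 18n ln 18.
Subtract 4n ln n: leading term is (18 − 4) n ln n = 14 n ln n. The next term is 18n ln 18 − 18n = 18(ln 18 − 1) n. Then the (1/2) ln(2π·18n) correction.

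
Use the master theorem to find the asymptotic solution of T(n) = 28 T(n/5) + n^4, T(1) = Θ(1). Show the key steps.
T(n) = Θ(n^4)

log_5 28 ≈ 2.070. f(n) = n^4 dominates n^(log_5 28) since 4 > 2.070, and the regularity condition a·f(n/b) = 28·(n/5)^4 = (28/625)·n^4 ≤ c·f(n) holds with c = 28/625 ≈ 0.0448 < 1. So this is Case 3: T(n) = Θ(f(n)) = Θ(n^4).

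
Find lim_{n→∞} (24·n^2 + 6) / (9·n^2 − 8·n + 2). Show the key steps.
lim = 24/9 = 8/3

For large n the leading n^2 terms dominate both numerator and denominator. Dividing top and bottom by n^2, every other term tends to 0, leaving 24/9 = 8/3.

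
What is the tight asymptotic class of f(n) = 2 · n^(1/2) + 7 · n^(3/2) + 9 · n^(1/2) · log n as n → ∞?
f(n) ∈ Θ(n^(3/2))

Compare the terms by growth order. For large n, n^a · (log n)^b dominates n^a' · (log n)^b' iff a > a', or (a = a' and b > b'). Ranking the 3 terms shows the dominant one is 7 · n^(3/2). Hence f(n) ∈ Θ(n^(3/2)).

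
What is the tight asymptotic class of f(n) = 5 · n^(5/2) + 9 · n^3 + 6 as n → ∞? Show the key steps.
f(n) ∈ Θ(n^3)

Compare the terms by growth order. For large n, n^a · (log n)^b dominates n^a' · (log n)^b' iff a > a', or (a = a' and b > b'). Ranking the 3 terms shows the dominant one is 9 · n^3. Hence f(n) ∈ Θ(n^3).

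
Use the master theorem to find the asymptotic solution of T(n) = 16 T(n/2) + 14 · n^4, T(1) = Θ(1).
T(n) = Θ(n^4 log n)

log_2 16 = 4, and f(n) = 14 · n^4 = Θ(n^(log_2 16)). This is Case 2 of the master theorem: T(n) = Θ(f(n) · log n) = Θ(n^4 log n).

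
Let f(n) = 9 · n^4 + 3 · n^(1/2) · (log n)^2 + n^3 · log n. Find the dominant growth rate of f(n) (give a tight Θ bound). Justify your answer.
f(n) ∈ Θ(n^4)

Compare the terms by growth order. For large n, n^a · (log n)^b dominates n^a' · (log n)^b' iff a > a', or (a = a' and b > b'). Ranking the 3 terms shows the dominant one is 9 · n^4. Hence f(n) ∈ Θ(n^4).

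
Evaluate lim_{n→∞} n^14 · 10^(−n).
lim = 0

Exponentials with base > 1 dominate every fixed polynomial: for any fixed c, n^c / 10^n → 0 as n → ∞ (e.g. by the ratio test, or by writing 10^n = e^(n ln 10) and noting e^(n ln 10) / n^c → ∞). Hence n^14 · 10^(−n) = n^14 / 10^n → 0.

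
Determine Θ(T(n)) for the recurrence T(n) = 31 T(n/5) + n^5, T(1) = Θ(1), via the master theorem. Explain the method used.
T(n) = Θ(n^5)

log_5 31 ≈ 2.134. f(n) = n^5 dominates n^(log_5 31) since 5 > 2.134, and the regularity condition a·f(n/b) = 31·(n/5)^5 = (31/3125)·n^5 ≤ c·f(n) holds with c = 31/3125 ≈ 0.00992 < 1. So this is Case 3: T(n) = Θ(f(n)) = Θ(n^5).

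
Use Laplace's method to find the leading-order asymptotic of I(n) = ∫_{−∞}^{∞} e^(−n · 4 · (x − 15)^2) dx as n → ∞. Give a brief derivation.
I(n) = sqrt(π/(4n))

Here φ(x) = 4 · (x − 15)^2 has its unique minimum at x* = 15 with φ(x*) = 0 and φ''(x*) = 8. Laplace's method gives
  I(n) ~ e^(−n φ(x*)) · sqrt(2π / (n · φ''(x*))) = sqrt(2π / (8n)) = sqrt(π/(4n)).
This is exact: substituting u = (x − 15)·sqrt(4n) gives I(n) = (1/sqrt(4n)) ∫_{−∞}^{∞} e^(−u^2) du = sqrt(π/(4n)).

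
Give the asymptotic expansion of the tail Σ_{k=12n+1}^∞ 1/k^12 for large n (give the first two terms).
Σ_{k>12n} 1/k^12 = 1/(11 · (12n)^11) − 1/(2 · (12n)^12) + O(1/(12n)^13)

Compare to the integral: ∫_{12n}^∞ x^(−12) dx = [−x^(−11)/11]_{12n}^∞ = 1/((12−1)·(12n)^11). The Euler-Maclaurin correction adds −f(12n)/2 = −1/(2·(12n)^12). Euler-Maclaurin then gives
  Σ_{k>12n} 1/k^12 = ∫_{12n}^∞ dx/x^12 − 1/(2·(12n)^12) + O(1/(12n)^13).
(Equivalently this is ζ(12) − Σ_{k≤12n} 1/k^12.)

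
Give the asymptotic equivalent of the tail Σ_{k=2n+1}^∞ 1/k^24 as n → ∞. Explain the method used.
Σ_{k>2n} 1/k^24 ~ 1/(23 · (2n)^23)

Compare to the integral: ∫_{2n}^∞ x^(−24) dx = [−x^(−23)/23]_{2n}^∞ = 1/((24−1)·(2n)^23). Euler-Maclaurin then gives
  Σ_{k>2n} 1/k^24 = ∫_{2n}^∞ dx/x^24 − 1/(2·(2n)^24) + O(1/(2n)^25).
(Equivalently this is ζ(24) − Σ_{k≤2n} 1/k^24.)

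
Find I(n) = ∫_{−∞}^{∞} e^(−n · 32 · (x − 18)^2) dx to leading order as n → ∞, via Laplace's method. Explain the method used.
I(n) = sqrt(π/(32n))

Here φ(x) = 32 · (x − 18)^2 has its unique minimum at x* = 18 with φ(x*) = 0 and φ''(x*) = 64. Laplace's method gives
  I(n) ~ e^(−n φ(x*)) · sqrt(2π / (n · φ''(x*))) = sqrt(2π / (64n)) = sqrt(π/(32n)).
This is exact: substituting u = (x − 18)·sqrt(32n) gives I(n) = (1/sqrt(32n)) ∫_{−∞}^{∞} e^(−u^2) du = sqrt(π/(32n)).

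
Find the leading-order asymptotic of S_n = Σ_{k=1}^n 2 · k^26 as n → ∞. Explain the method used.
S_n ~ 2 · n^27 / 27

By integral comparison (Euler-Maclaurin), Σ_{k=1}^n 2 · k^26 = 2 · ∫_0^n x^26 dx + O(n^26) = 2 · n^27/27 + O(n^26). (Equivalently, Faulhaber's formula gives the same leading term.)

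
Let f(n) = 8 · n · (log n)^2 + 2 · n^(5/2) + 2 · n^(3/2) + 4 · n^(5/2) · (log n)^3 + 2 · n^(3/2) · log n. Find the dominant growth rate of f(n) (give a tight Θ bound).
f(n) ∈ Θ(n^(5/2) · (log n)^3)

Compare the terms by growth order. For large n, n^a · (log n)^b dominates n^a' · (log n)^b' iff a > a', or (a = a' and b > b'). Ranking the 5 terms shows the dominant one is 4 · n^(5/2) · (log n)^3. Hence f(n) ∈ Θ(n^(5/2) · (log n)^3).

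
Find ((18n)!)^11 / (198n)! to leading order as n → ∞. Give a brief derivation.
((18n)!)^11/(198n)! ~ ((2π·18n)^(10/2) / sqrt(11)) · 11^(−11·18n)  →  0

Write N = 18n. Stirling: N! ~ sqrt(2π N)(N/e)^N and (11N)! ~ sqrt(2π·11N)·(11N/e)^(11N).
  (N!)^11/(11N)! ~ (2π N)^(11/2) (N/e)^(11N) / [sqrt(2π·11N) (11N/e)^(11N)]
     = (2π N)^(11/2) / sqrt(2π·11N) · (N/(11N))^(11N)
     = (2π N)^((11−1)/2) / sqrt(11) · 11^(−11N).
Since 11^11 > 1, the factor 11^(−11N) decays exponentially, so the ratio → 0. Substituting N = 18n gives the stated form.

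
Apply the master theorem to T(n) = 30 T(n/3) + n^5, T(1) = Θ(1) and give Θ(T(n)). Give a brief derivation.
T(n) = Θ(n^5)

log_3 30 ≈ 3.096. f(n) = n^5 dominates n^(log_3 30) since 5 > 3.096, and the regularity condition a·f(n/b) = 30·(n/3)^5 = (30/243)·n^5 ≤ c·f(n) holds with c = 30/243 ≈ 0.123 < 1. So this is Case 3: T(n) = Θ(f(n)) = Θ(n^5).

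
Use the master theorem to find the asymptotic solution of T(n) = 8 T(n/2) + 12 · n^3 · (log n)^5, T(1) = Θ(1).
T(n) = Θ(n^3 · (log n)^6)

Here log_2 8 = 3 and f(n) = 12 · n^3 · (log n)^5 = Θ(n^(log_2 8) · (log n)^5). This is the extended Case 2 of the master theorem (f matches the critical exponent up to log factors), giving T(n) = Θ(n^(log_2 8) · (log n)^(5+1)) = Θ(n^3 · (log n)^6).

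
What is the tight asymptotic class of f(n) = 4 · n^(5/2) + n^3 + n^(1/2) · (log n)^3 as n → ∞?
f(n) ∈ Θ(n^3)

Compare the terms by growth order. For large n, n^a · (log n)^b dominates n^a' · (log n)^b' iff a > a', or (a = a' and b > b'). Ranking the 3 terms shows the dominant one is n^3. Hence f(n) ∈ Θ(n^3).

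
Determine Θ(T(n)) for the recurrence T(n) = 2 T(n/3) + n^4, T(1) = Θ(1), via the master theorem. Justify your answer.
T(n) = Θ(n^4)

log_3 2 ≈ 0.631. f(n) = n^4 dominates n^(log_3 2) since 4 > 0.631, and the regularity condition a·f(n/b) = 2·(n/3)^4 = (2/81)·n^4 ≤ c·f(n) holds with c = 2/81 ≈ 0.0247 < 1. So this is Case 3: T(n) = Θ(f(n)) = Θ(n^4).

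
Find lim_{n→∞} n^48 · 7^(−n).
lim = 0

Exponentials with base > 1 dominate every fixed polynomial: for any fixed c, n^c / 7^n → 0 as n → ∞ (e.g. by the ratio test, or by writing 7^n = e^(n ln 7) and noting e^(n ln 7) / n^c → ∞). Hence n^48 · 7^(−n) = n^48 / 7^n → 0.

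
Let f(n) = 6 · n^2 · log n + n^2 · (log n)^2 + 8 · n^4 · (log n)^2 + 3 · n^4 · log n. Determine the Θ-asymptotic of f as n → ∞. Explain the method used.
f(n) ∈ Θ(n^4 · (log n)^2)

Compare the terms by growth order. For large n, n^a · (log n)^b dominates n^a' · (log n)^b' iff a > a', or (a = a' and b > b'). Ranking the 4 terms shows the dominant one is 8 · n^4 · (log n)^2. Hence f(n) ∈ Θ(n^4 · (log n)^2).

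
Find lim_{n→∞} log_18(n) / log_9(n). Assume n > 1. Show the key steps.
lim = ln(9) / ln(18) = log_18(9)

Change of base: log_18(n) = ln n / ln 18 and log_9(n) = ln n / ln 9. The ratio is (ln n / ln 18) · (ln 9 / ln n) = ln 9 / ln 18, a constant independent of n. So the limit is ln 9 / ln 18 = log_18(9).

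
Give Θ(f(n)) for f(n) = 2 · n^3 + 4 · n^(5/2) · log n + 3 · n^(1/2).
f(n) ∈ Θ(n^3)

Compare the terms by growth order. For large n, n^a · (log n)^b dominates n^a' · (log n)^b' iff a > a', or (a = a' and b > b'). Ranking the 3 terms shows the dominant one is 2 · n^3. Hence f(n) ∈ Θ(n^3).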